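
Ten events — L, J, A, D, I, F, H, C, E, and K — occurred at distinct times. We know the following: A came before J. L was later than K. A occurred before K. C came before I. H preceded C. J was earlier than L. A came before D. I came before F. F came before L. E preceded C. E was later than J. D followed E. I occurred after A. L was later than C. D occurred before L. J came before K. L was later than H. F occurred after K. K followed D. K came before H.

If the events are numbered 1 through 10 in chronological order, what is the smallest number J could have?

2

A must come before J — 1 forced predecessor.
Nothing else is forced ahead of J, so its earliest slot is position 1 + 1 = 2.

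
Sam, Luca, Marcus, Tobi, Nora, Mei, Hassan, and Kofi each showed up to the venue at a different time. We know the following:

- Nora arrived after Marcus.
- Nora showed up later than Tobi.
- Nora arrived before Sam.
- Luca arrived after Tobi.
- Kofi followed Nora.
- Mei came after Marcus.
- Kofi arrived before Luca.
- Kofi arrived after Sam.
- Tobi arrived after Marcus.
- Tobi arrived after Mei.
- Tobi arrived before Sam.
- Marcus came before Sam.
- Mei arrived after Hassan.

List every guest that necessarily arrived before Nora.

Hassan, Marcus, Mei, Tobi

Directly stated before Nora: Marcus and Tobi.
Hassan reaches Nora via Hassan → Mei → Tobi → Nora.
Mei reaches Nora via Mei → Tobi → Nora.
No chain forces Luca (or any of the others) ahead of Nora.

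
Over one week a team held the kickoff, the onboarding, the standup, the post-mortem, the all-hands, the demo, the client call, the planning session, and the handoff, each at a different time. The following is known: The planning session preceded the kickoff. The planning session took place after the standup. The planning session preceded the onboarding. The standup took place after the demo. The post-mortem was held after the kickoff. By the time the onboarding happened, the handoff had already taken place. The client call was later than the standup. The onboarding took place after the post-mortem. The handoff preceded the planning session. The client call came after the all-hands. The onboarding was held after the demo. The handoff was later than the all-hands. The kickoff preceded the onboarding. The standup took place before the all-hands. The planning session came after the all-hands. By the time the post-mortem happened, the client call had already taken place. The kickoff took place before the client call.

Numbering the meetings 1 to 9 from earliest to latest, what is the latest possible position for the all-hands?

The all-hands must come before the client call, the handoff, the kickoff, the onboarding, the planning session, and the post-mortem — 6 meetings forced after it.
Everything else can be placed before the all-hands in some valid order, so the all-hands can sit as late as position 9 − 6 = 3.

3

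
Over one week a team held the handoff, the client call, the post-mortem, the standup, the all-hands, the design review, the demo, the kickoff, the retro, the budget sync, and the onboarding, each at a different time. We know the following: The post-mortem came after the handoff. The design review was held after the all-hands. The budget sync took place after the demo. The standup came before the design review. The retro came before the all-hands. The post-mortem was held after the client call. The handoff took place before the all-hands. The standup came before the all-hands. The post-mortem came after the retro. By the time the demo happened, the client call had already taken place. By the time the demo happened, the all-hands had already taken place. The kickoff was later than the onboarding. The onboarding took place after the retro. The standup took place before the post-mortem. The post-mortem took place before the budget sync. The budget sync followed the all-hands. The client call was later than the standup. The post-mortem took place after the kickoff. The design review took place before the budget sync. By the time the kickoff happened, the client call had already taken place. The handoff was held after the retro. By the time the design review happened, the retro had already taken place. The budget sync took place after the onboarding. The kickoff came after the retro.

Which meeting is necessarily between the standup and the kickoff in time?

Tracing the constraints gives the standup → the client call → the kickoff, so the client call sits after the standup and before the kickoff.
No other meeting is forced both after the standup and before the kickoff.

the client call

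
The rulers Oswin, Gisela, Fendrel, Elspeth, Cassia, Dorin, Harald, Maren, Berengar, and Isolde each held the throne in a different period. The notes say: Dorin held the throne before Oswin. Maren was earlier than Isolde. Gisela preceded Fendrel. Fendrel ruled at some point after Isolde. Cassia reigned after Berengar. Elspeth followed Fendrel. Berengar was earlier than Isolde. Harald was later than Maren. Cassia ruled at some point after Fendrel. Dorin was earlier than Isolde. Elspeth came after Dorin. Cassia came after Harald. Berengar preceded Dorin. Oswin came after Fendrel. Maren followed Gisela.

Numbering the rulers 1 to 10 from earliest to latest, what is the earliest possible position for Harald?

3

Gisela and Maren must both come before Harald — 2 forced predecessors.
Nothing else is forced ahead of Harald, so their earliest slot is position 2 + 1 = 3.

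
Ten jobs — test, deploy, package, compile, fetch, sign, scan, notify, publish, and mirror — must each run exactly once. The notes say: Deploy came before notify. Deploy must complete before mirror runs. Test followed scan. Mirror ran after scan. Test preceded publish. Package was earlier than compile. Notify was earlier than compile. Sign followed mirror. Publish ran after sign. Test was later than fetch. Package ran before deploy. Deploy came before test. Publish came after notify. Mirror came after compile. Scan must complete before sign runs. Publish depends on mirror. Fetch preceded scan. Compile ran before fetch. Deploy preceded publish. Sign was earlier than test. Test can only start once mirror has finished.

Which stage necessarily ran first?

Package has a chain of constraints placing it before every other stage, so package must be first.

package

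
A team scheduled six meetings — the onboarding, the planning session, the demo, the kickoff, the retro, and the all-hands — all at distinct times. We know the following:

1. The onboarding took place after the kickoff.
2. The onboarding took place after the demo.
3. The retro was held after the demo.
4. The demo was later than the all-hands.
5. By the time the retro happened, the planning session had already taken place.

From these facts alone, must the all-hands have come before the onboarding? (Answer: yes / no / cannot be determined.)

Chain the constraints: the all-hands → the demo → the onboarding. Each link is directly stated, so the all-hands comes before the onboarding.

yes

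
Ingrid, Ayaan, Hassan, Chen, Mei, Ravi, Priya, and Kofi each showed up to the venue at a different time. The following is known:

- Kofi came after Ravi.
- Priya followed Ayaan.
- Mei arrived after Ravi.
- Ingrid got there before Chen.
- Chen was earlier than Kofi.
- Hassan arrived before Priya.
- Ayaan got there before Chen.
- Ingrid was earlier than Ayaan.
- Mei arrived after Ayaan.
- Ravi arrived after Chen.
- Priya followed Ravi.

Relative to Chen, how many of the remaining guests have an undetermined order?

Forced before Chen: Ayaan and Ingrid; forced after Chen: Kofi, Mei, Priya, and Ravi.
That leaves Hassan with no forced order relative to Chen — 1.

1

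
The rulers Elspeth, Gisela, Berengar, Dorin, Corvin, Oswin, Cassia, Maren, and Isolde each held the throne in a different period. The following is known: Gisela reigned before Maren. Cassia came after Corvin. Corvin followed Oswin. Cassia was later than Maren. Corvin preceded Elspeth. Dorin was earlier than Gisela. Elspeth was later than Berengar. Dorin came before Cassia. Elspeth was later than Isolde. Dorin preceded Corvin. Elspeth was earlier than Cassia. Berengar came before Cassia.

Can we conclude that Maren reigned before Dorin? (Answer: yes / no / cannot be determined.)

Tracing the constraints gives Dorin → Gisela → Maren, so Dorin must come before Maren.
That means Maren cannot be before Dorin.

no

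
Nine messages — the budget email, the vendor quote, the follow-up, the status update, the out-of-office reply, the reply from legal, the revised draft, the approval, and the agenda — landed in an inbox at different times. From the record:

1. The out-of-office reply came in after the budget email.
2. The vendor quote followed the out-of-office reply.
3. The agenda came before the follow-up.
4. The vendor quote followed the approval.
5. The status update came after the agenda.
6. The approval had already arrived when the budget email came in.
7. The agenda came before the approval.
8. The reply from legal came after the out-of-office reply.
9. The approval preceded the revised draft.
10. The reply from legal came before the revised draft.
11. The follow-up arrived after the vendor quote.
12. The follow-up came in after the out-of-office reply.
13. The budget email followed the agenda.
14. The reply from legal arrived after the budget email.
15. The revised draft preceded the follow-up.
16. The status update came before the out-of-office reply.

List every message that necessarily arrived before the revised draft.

Directly stated before the revised draft: the approval and the reply from legal.
The agenda reaches the revised draft via the agenda → the approval → the revised draft.
The budget email reaches the revised draft via the budget email → the reply from legal → the revised draft.
The out-of-office reply reaches the revised draft via the out-of-office reply → the reply from legal → the revised draft.
Likewise the status update reaches the revised draft by chaining the stated constraints.
No chain forces the vendor quote (or any of the others) ahead of the revised draft.

the agenda, the approval, the budget email, the out-of-office reply, the reply from legal, the status update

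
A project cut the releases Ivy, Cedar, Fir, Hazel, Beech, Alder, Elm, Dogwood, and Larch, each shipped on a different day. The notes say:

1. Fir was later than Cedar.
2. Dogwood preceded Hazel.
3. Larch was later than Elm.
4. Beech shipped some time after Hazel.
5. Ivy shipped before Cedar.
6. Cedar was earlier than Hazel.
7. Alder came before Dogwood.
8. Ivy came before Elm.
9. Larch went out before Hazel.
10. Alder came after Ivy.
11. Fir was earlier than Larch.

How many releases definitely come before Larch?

4

Directly stated before Larch: Elm and Fir.
Cedar reaches Larch via Cedar → Fir → Larch.
Ivy reaches Larch via Ivy → Elm → Larch.
That's Cedar, Elm, Fir, and Ivy — 4 in all.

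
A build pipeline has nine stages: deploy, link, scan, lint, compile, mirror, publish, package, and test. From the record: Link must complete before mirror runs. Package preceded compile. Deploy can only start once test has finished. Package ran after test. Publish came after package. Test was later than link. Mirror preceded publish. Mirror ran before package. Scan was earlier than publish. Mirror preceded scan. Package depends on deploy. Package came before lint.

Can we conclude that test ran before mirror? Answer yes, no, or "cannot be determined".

cannot be determined

No chain of stated constraints runs from test to mirror, and none runs from mirror to test either.
So the relative order of test and mirror is not fixed by the given facts.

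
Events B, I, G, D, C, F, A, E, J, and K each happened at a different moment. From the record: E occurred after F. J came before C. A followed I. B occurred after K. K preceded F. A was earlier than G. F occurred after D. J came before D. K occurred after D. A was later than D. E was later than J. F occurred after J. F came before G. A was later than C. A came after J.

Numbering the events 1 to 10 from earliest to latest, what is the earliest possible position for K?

D and J must both come before K — 2 forced predecessors.
Nothing else is forced ahead of K, so its earliest slot is position 2 + 1 = 3.

3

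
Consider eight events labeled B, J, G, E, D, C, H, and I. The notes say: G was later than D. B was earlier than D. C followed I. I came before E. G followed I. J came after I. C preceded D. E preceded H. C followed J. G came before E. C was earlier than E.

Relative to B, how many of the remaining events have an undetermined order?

3

Forced after B: D, E, G, and H.
That leaves C, I, and J with no forced order relative to B — 3.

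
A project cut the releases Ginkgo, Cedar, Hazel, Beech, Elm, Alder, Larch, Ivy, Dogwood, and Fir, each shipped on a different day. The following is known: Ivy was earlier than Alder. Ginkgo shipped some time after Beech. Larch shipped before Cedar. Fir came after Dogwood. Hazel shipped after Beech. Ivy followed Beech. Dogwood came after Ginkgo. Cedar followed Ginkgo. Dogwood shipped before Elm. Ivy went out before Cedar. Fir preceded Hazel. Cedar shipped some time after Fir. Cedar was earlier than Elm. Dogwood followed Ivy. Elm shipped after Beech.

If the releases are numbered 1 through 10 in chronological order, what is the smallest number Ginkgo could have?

2

Beech must come before Ginkgo — 1 forced predecessor.
Nothing else is forced ahead of Ginkgo, so its earliest slot is position 1 + 1 = 2.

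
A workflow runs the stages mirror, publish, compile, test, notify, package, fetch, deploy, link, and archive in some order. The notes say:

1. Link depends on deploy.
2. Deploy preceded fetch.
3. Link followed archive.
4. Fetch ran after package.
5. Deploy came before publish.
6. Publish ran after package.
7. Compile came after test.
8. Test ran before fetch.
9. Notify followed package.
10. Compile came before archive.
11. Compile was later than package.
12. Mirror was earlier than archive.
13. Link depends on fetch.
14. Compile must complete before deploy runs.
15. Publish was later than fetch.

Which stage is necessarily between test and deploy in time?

Tracing the constraints gives test → compile → deploy, so compile sits after test and before deploy.
No other stage is forced both after test and before deploy.

compile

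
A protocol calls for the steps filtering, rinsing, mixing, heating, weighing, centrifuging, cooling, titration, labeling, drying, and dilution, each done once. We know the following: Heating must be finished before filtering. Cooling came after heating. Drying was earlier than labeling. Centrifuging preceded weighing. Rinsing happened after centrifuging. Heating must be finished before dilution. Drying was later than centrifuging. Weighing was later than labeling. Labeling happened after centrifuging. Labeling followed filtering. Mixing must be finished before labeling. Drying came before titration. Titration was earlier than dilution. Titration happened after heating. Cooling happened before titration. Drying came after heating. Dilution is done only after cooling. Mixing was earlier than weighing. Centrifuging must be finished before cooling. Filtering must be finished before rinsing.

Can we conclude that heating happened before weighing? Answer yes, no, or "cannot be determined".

Chain the constraints: heating → filtering → labeling → weighing. Each link is directly stated, so heating comes before weighing.

yes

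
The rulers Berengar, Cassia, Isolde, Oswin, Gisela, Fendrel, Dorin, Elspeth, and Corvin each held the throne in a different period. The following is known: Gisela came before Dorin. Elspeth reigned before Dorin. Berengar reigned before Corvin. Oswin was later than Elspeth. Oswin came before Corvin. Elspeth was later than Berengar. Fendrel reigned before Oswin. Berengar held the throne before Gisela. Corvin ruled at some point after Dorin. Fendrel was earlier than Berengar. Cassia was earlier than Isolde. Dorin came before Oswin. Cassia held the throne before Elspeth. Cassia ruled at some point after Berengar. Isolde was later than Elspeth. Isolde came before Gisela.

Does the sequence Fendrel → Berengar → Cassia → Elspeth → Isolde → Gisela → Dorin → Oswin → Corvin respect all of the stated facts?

yes

Check each stated constraint against the proposed order — e.g. Berengar is ahead of Corvin; Fendrel is ahead of Oswin. Every pair is in the required order; nothing is violated.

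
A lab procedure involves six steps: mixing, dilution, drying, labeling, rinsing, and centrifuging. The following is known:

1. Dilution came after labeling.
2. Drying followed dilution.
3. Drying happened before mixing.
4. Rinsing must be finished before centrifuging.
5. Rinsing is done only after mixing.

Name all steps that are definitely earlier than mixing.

dilution, drying, labeling

Directly stated before mixing: drying.
Dilution reaches mixing via dilution → drying → mixing.
Labeling reaches mixing via labeling → dilution → drying → mixing.
No chain forces rinsing (or any of the others) ahead of mixing.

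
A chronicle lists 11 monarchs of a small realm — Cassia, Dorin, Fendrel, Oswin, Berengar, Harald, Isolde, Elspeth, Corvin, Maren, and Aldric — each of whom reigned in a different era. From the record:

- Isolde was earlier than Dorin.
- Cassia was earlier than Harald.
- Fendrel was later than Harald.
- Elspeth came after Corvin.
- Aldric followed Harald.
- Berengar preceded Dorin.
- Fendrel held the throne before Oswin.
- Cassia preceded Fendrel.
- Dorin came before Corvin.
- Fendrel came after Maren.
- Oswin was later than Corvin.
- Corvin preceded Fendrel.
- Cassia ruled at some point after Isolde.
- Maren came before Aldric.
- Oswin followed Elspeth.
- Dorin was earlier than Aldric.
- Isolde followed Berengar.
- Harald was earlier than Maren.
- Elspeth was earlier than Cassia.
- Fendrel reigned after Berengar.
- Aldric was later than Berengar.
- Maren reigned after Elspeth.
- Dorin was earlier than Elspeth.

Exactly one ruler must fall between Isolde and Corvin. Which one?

Dorin

Tracing the constraints gives Isolde → Dorin → Corvin, so Dorin sits after Isolde and before Corvin.
No other ruler is forced both after Isolde and before Corvin.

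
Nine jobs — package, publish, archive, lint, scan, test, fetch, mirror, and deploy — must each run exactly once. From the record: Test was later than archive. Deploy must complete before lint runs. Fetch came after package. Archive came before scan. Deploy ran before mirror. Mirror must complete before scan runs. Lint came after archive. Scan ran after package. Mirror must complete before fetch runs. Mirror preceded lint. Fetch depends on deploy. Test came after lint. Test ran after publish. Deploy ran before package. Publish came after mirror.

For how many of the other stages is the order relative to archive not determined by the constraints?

5

Forced after archive: lint, scan, and test.
That leaves deploy, fetch, mirror, package, and publish with no forced order relative to archive — 5.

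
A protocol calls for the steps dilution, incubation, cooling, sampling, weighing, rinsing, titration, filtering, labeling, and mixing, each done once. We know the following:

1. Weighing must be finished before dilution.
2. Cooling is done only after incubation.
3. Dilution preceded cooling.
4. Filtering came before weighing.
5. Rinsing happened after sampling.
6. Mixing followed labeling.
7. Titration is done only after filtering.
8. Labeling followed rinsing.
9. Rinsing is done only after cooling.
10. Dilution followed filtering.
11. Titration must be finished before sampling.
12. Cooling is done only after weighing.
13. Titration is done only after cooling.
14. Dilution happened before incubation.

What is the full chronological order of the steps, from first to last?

filtering, weighing, dilution, incubation, cooling, titration, sampling, rinsing, labeling, mixing

The constraints fix every adjacent pair, so only one ordering works:
filtering → weighing → dilution → incubation → cooling → titration → sampling → rinsing → labeling → mixing.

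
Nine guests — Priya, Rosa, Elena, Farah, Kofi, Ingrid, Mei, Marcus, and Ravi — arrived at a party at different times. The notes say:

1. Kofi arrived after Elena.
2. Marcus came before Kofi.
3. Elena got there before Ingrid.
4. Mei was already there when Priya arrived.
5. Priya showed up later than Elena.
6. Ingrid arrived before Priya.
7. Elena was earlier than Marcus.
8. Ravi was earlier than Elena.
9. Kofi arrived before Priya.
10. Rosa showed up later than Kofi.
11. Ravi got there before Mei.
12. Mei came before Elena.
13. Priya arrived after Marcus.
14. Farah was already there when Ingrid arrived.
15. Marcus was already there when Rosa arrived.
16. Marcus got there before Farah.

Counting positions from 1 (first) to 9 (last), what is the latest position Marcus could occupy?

4

Marcus must come before Farah, Ingrid, Kofi, Priya, and Rosa — 5 guests forced after them.
Everything else can be placed before Marcus in some valid order, so Marcus can sit as late as position 9 − 5 = 4.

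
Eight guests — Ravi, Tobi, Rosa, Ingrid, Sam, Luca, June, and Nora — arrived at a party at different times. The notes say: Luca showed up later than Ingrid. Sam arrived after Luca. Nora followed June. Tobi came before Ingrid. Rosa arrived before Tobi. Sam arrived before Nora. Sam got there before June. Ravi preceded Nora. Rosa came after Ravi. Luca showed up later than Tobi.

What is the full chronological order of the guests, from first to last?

Ravi, Rosa, Tobi, Ingrid, Luca, Sam, June, Nora

The constraints fix every adjacent pair, so only one ordering works:
Ravi → Rosa → Tobi → Ingrid → Luca → Sam → June → Nora.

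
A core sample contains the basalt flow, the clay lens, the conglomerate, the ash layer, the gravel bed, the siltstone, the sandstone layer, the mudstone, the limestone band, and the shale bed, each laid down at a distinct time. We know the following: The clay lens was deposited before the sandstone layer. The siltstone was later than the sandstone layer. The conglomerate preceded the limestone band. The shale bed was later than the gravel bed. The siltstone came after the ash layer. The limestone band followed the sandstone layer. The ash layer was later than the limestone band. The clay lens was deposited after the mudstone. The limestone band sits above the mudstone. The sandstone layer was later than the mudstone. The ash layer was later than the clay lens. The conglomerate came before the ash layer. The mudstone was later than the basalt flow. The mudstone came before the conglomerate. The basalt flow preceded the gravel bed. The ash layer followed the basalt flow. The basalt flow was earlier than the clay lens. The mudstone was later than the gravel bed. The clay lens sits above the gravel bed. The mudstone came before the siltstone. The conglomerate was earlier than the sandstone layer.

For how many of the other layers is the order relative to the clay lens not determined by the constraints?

2

Forced before the clay lens: the basalt flow, the gravel bed, and the mudstone; forced after the clay lens: the ash layer, the limestone band, the sandstone layer, and the siltstone.
That leaves the conglomerate and the shale bed with no forced order relative to the clay lens — 2.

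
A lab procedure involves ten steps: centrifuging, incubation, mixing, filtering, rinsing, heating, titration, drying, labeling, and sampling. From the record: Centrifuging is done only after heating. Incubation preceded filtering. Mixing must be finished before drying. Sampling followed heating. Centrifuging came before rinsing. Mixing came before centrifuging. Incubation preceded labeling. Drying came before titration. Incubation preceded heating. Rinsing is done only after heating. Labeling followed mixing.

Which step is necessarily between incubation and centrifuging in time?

heating

Tracing the constraints gives incubation → heating → centrifuging, so heating sits after incubation and before centrifuging.
No other step is forced both after incubation and before centrifuging.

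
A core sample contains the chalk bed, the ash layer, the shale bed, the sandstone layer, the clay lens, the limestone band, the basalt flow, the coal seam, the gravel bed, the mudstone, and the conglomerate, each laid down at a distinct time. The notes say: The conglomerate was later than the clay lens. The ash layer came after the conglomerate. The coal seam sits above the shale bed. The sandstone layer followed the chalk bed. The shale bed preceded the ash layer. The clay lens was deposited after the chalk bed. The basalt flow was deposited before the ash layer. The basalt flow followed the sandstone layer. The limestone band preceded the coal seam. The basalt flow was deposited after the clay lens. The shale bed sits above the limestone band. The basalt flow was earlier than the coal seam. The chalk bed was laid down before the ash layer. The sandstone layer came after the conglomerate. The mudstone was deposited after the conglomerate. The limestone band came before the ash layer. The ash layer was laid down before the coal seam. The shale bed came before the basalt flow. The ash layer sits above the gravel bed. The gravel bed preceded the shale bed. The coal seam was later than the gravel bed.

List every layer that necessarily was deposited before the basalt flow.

Directly stated before the basalt flow: the clay lens, the sandstone layer, and the shale bed.
The chalk bed reaches the basalt flow via the chalk bed → the clay lens → the basalt flow.
The conglomerate reaches the basalt flow via the conglomerate → the sandstone layer → the basalt flow.
The gravel bed reaches the basalt flow via the gravel bed → the shale bed → the basalt flow.
Likewise the limestone band reaches the basalt flow by chaining the stated constraints.

the chalk bed, the clay lens, the conglomerate, the gravel bed, the limestone band, the sandstone layer, the shale bed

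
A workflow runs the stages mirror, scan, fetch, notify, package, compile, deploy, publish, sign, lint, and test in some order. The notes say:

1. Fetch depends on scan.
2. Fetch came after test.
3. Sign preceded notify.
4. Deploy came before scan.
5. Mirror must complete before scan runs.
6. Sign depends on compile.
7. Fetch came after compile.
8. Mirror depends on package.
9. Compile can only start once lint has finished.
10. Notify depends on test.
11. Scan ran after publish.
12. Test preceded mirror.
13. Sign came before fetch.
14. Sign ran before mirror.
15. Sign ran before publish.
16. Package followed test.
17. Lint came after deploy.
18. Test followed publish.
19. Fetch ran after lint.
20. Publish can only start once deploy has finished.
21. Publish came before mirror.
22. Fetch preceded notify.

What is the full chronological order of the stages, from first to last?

The constraints fix every adjacent pair, so only one ordering works:
deploy → lint → compile → sign → publish → test → package → mirror → scan → fetch → notify.

deploy, lint, compile, sign, publish, test, package, mirror, scan, fetch, notify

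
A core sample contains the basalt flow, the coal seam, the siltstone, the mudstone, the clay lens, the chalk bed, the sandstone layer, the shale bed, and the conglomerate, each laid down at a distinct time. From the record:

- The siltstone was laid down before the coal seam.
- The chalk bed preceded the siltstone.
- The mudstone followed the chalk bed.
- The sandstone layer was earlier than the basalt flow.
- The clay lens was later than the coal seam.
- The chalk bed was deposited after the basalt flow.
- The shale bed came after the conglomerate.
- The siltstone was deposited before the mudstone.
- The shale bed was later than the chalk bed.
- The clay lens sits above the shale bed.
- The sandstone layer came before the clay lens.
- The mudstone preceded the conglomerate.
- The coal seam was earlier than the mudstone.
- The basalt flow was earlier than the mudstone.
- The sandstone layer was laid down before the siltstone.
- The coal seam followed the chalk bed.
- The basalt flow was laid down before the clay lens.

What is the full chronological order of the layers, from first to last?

the sandstone layer, the basalt flow, the chalk bed, the siltstone, the coal seam, the mudstone, the conglomerate, the shale bed, the clay lens

The constraints fix every adjacent pair, so only one ordering works:
the sandstone layer → the basalt flow → the chalk bed → the siltstone → the coal seam → the mudstone → the conglomerate → the shale bed → the clay lens.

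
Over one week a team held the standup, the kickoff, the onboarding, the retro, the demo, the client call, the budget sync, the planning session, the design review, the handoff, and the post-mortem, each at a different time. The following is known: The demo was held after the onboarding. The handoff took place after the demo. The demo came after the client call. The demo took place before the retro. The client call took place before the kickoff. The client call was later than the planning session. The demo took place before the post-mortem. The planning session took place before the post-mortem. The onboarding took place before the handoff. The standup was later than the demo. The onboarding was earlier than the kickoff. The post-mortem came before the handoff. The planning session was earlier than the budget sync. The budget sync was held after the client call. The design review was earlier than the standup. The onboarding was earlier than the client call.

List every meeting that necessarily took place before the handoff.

Directly stated before the handoff: the demo, the onboarding, and the post-mortem.
The client call reaches the handoff via the client call → the demo → the handoff.
The planning session reaches the handoff via the planning session → the post-mortem → the handoff.
No chain forces the standup (or any of the others) ahead of the handoff.

the client call, the demo, the onboarding, the planning session, the post-mortem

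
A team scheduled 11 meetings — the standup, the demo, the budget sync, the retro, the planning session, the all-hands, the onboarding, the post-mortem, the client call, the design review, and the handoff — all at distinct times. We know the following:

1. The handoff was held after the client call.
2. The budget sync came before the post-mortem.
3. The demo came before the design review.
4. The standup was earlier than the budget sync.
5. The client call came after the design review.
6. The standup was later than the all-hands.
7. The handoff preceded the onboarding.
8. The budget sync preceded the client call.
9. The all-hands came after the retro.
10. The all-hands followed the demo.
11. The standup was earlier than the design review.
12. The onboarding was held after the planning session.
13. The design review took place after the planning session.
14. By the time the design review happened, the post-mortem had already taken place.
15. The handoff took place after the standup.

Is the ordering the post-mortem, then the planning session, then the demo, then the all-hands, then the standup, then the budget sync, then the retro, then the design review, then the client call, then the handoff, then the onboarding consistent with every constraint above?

The constraints require the retro before the all-hands, but in the proposed sequence the all-hands appears ahead of the retro. That one violation is enough.

no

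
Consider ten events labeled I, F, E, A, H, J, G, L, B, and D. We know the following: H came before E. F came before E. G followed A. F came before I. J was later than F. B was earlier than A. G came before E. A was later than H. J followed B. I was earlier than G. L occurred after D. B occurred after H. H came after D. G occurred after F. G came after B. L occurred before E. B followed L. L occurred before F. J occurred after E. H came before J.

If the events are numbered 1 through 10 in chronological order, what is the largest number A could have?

7

A must come before E, G, and J — 3 events forced after it.
Everything else can be placed before A in some valid order, so A can sit as late as position 10 − 3 = 7.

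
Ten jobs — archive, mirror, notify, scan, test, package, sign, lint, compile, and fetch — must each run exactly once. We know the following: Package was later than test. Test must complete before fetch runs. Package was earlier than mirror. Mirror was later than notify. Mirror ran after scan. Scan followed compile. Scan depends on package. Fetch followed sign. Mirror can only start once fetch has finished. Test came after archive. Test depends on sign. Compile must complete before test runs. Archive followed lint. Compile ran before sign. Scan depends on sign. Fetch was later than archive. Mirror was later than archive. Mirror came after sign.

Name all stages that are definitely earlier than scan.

archive, compile, lint, package, sign, test

Directly stated before scan: compile, package, and sign.
Archive reaches scan via archive → test → package → scan.
Lint reaches scan via lint → archive → test → package → scan.
Test reaches scan via test → package → scan.
No chain forces notify (or any of the others) ahead of scan.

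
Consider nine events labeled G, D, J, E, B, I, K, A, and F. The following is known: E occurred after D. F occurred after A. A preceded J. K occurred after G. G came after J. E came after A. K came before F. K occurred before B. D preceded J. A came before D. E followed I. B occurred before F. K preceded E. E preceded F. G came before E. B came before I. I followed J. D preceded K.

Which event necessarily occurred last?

Every other event has a chain of constraints placing it before F, so F is last.

F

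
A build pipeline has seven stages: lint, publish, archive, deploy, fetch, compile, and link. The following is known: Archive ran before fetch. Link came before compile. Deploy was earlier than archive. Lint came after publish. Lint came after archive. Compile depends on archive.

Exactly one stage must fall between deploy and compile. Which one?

Tracing the constraints gives deploy → archive → compile, so archive sits after deploy and before compile.
No other stage is forced both after deploy and before compile.

archive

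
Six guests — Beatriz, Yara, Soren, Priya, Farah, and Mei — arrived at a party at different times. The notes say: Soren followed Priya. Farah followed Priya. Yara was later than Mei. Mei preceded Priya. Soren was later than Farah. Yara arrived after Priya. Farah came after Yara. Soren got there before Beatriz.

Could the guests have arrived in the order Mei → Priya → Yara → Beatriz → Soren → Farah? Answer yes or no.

no

The constraints require Farah before Soren, but in the proposed sequence Soren appears ahead of Farah. That one violation is enough.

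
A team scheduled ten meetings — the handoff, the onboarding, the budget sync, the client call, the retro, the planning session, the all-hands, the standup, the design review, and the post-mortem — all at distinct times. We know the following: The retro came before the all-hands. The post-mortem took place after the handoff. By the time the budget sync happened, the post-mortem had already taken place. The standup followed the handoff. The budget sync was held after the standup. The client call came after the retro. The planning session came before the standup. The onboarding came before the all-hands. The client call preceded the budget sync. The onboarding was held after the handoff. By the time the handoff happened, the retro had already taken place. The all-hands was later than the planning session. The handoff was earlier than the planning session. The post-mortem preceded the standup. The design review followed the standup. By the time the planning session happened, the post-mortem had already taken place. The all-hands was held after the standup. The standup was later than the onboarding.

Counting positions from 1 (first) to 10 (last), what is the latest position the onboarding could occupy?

6

The onboarding must come before the all-hands, the budget sync, the design review, and the standup — 4 meetings forced after it.
Everything else can be placed before the onboarding in some valid order, so the onboarding can sit as late as position 10 − 4 = 6.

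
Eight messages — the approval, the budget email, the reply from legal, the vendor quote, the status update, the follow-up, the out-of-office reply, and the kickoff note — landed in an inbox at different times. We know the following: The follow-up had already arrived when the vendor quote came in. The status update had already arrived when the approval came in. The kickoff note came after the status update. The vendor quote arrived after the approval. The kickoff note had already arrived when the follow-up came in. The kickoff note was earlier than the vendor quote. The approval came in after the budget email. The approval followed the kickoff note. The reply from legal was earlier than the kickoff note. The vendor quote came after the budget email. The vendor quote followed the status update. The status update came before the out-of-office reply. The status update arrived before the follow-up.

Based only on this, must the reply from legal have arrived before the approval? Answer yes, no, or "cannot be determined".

Chain the constraints: the reply from legal → the kickoff note → the approval. Each link is directly stated, so the reply from legal comes before the approval.

yes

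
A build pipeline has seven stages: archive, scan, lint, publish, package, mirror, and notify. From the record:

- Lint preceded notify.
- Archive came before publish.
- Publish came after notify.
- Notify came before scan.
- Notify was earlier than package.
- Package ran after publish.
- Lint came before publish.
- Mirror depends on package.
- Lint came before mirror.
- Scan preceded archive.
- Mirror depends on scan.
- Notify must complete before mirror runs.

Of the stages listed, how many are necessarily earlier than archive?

3

Directly stated before archive: scan.
Lint reaches archive via lint → notify → scan → archive.
Notify reaches archive via notify → scan → archive.
No chain forces package (or any of the others) ahead of archive.
That's lint, notify, and scan — 3 in all.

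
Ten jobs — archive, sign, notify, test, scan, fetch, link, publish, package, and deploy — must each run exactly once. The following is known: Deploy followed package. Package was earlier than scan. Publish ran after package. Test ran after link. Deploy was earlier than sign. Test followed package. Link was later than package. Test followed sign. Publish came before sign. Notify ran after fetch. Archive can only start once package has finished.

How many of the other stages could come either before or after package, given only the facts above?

Forced after package: archive, deploy, link, publish, scan, sign, and test.
That leaves fetch and notify with no forced order relative to package — 2.

2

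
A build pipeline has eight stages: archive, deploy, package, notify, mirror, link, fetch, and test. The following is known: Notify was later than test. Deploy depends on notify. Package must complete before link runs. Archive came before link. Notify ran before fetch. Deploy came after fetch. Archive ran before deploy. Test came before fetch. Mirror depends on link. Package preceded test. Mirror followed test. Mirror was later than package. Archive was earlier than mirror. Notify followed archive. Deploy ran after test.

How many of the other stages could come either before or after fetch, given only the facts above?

2

Forced before fetch: archive, notify, package, and test; forced after fetch: deploy.
That leaves link and mirror with no forced order relative to fetch — 2.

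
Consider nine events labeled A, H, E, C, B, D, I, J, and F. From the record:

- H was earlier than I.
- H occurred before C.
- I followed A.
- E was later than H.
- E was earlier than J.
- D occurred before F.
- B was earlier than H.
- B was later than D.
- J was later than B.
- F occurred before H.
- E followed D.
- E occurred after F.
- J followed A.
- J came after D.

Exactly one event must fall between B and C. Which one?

Tracing the constraints gives B → H → C, so H sits after B and before C.
No other event is forced both after B and before C.

H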